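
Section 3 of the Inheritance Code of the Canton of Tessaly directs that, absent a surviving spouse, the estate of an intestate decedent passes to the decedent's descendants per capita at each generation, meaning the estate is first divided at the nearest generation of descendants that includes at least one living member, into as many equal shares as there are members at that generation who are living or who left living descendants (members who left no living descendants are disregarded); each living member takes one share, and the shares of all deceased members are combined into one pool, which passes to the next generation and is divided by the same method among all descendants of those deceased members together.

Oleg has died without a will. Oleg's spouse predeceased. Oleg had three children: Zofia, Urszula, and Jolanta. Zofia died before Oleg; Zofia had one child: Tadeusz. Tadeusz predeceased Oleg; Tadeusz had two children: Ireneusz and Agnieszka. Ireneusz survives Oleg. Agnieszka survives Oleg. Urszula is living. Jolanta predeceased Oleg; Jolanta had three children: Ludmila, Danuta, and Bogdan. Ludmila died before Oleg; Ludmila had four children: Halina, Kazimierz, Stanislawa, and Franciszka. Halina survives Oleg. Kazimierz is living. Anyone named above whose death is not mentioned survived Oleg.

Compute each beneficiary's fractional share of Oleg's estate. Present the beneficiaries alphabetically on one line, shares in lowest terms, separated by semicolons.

There is no surviving spouse, so the entire estate passes to Oleg's descendants per capita at each generation.
At generation 1 (Zofia, Urszula, Jolanta) there are 3 shares of (1)/3 = 1/3 each.
Living: Urszula — each takes 1/3.
Deceased: Zofia and Jolanta. Their combined 2/3 is pooled and carried to generation 2.
At generation 2 (Tadeusz, Ludmila, Danuta, Bogdan) there are 4 shares of (2/3)/4 = 1/6 each.
Living: Danuta and Bogdan — each takes 1/6.
Deceased: Tadeusz and Ludmila. Their combined 1/3 is pooled and carried to generation 3.
At generation 3 (Ireneusz, Agnieszka, Halina, Kazimierz, Stanislawa, Franciszka) there are 6 shares of (1/3)/6 = 1/18 each.
Living: Ireneusz, Agnieszka, Halina, Kazimierz, Stanislawa, and Franciszka — each takes 1/18.

Agnieszka 1/18; Bogdan 1/6; Danuta 1/6; Franciszka 1/18; Halina 1/18; Ireneusz 1/18; Kazimierz 1/18; Stanislawa 1/18; Urszula 1/3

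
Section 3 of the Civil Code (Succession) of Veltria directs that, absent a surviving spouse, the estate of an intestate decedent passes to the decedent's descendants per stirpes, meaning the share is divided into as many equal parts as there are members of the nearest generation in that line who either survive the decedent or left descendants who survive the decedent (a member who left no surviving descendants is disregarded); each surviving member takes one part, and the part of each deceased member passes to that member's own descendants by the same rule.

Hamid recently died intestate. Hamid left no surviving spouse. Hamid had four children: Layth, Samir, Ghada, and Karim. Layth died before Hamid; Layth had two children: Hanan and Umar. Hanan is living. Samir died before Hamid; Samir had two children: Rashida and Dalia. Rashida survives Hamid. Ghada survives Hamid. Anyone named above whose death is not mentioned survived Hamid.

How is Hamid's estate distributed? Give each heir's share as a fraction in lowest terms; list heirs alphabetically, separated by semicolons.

There is no surviving spouse, so the entire estate passes to Hamid's descendants per stirpes.
The estate is divided into 4 equal shares of 1/4 among Layth, Samir, Ghada, Karim.
Layth predeceased; the 1/4 allotted to Layth's branch passes to Layth's issue by representation.
The 1/4 is divided into 2 equal shares of 1/8 among Hanan, Umar.
Hanan is living and takes 1/8.
Umar is living and takes 1/8.
Samir predeceased; the 1/4 allotted to Samir's branch passes to Samir's issue by representation.
The 1/4 is divided into 2 equal shares of 1/8 among Rashida, Dalia.
Rashida is living and takes 1/8.
Dalia is living and takes 1/8.
Ghada is living and takes 1/4.
Karim is living and takes 1/4.

Dalia 1/8; Ghada 1/4; Hanan 1/8; Karim 1/4; Rashida 1/8; Umar 1/8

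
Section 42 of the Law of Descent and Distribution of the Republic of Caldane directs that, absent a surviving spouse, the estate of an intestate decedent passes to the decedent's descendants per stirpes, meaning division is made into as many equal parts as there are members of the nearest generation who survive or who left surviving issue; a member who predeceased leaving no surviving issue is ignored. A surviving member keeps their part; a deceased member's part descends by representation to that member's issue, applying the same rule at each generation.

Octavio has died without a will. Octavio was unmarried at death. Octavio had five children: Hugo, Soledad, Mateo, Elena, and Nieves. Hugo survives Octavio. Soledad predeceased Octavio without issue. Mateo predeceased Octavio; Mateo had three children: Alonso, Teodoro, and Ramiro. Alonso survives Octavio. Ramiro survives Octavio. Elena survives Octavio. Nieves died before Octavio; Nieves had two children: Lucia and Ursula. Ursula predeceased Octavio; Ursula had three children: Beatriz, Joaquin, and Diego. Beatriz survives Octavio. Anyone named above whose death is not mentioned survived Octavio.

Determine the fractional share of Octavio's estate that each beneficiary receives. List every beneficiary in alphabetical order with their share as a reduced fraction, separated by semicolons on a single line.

There is no surviving spouse, so the entire estate passes to Octavio's descendants per stirpes.
Soledad left no surviving issue, so that branch lapses and is disregarded.
The estate is divided into 4 equal shares of 1/4 among Hugo, Mateo, Elena, Nieves.
Hugo is living and takes 1/4.
Mateo predeceased; the 1/4 allotted to Mateo's branch passes to Mateo's issue by representation.
The 1/4 is divided into 3 equal shares of 1/12 among Alonso, Teodoro, Ramiro.
Alonso is living and takes 1/12.
Teodoro is living and takes 1/12.
Ramiro is living and takes 1/12.
Elena is living and takes 1/4.
Nieves predeceased; the 1/4 allotted to Nieves's branch passes to Nieves's issue by representation.
The 1/4 is divided into 2 equal shares of 1/8 among Lucia, Ursula.
Lucia is living and takes 1/8.
Ursula predeceased; the 1/8 allotted to Ursula's branch passes to Ursula's issue by representation.
The 1/8 is divided into 3 equal shares of 1/24 among Beatriz, Joaquin, Diego.
Beatriz is living and takes 1/24.
Joaquin is living and takes 1/24.
Diego is living and takes 1/24.

Alonso 1/12; Beatriz 1/24; Diego 1/24; Elena 1/4; Hugo 1/4; Joaquin 1/24; Lucia 1/8; Ramiro 1/12; Teodoro 1/12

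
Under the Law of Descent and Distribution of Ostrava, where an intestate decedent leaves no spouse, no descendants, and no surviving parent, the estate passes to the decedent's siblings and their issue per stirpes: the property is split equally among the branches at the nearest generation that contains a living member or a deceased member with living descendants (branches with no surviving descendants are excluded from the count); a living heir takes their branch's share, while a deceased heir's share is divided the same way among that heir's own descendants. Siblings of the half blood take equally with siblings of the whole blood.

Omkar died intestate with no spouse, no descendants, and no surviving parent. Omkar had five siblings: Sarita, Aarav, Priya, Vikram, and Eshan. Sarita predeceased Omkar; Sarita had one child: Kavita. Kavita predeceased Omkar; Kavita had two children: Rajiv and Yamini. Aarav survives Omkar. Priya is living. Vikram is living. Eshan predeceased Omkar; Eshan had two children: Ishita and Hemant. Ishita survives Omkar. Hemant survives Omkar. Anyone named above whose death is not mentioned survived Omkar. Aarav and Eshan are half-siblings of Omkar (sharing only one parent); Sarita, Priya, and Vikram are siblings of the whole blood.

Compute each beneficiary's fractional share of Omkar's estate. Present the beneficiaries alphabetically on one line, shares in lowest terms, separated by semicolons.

No spouse, descendants, or parent survives, so the estate passes to Omkar's siblings per stirpes.
Half-blood and whole-blood siblings take equally under the stated rule.
The estate is divided into 5 equal shares of 1/5 among Sarita, Aarav, Priya, Vikram, Eshan.
Sarita predeceased; the 1/5 allotted to Sarita's branch passes to Sarita's issue by representation.
Kavita's line is the sole branch at this level, so the full 1/5 passes to Kavita's issue by representation.
The 1/5 is divided into 2 equal shares of 1/10 among Rajiv, Yamini.
Rajiv is living and takes 1/10.
Yamini is living and takes 1/10.
Aarav is living and takes 1/5.
Priya is living and takes 1/5.
Vikram is living and takes 1/5.
Eshan predeceased; the 1/5 allotted to Eshan's branch passes to Eshan's issue by representation.
The 1/5 is divided into 2 equal shares of 1/10 among Ishita, Hemant.
Ishita is living and takes 1/10.
Hemant is living and takes 1/10.

Aarav 1/5; Hemant 1/10; Ishita 1/10; Priya 1/5; Rajiv 1/10; Vikram 1/5; Yamini 1/10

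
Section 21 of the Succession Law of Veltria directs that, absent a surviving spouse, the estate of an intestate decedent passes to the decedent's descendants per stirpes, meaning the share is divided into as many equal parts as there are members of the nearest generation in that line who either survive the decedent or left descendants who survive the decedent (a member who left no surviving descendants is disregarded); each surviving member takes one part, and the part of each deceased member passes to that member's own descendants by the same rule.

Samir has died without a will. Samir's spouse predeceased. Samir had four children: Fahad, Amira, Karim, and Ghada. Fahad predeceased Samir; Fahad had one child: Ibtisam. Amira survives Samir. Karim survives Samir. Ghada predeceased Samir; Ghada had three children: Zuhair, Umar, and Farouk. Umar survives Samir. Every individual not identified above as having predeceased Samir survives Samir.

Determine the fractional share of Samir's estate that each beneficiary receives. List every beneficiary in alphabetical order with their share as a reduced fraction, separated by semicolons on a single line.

There is no surviving spouse, so the entire estate passes to Samir's descendants per stirpes.
The estate is divided into 4 equal shares of 1/4 among Fahad, Amira, Karim, Ghada.
Fahad predeceased; the 1/4 allotted to Fahad's branch passes to Fahad's issue by representation.
Ibtisam is the sole taker at this level and receives the full 1/4.
Amira is living and takes 1/4.
Karim is living and takes 1/4.
Ghada predeceased; the 1/4 allotted to Ghada's branch passes to Ghada's issue by representation.
The 1/4 is divided into 3 equal shares of 1/12 among Zuhair, Umar, Farouk.
Zuhair is living and takes 1/12.
Umar is living and takes 1/12.
Farouk is living and takes 1/12.

Amira 1/4; Farouk 1/12; Ibtisam 1/4; Karim 1/4; Umar 1/12; Zuhair 1/12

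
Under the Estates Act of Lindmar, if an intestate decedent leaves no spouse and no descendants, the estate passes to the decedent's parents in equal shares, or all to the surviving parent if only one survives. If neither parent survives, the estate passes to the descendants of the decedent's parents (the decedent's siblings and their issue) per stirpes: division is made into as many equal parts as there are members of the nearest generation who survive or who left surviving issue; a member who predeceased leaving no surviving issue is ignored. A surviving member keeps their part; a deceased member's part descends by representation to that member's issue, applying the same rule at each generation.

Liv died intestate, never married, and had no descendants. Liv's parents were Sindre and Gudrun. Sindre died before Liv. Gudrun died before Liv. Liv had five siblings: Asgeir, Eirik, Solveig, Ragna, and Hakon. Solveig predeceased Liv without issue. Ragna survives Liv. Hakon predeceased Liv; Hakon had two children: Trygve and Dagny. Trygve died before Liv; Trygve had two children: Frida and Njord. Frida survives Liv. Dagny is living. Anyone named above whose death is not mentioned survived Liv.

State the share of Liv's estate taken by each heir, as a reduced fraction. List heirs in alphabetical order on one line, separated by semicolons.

Neither parent survives and there are no descendants, so the estate passes to Liv's siblings and their issue per stirpes.
Solveig left no surviving issue, so that branch lapses and is disregarded.
The estate is divided into 4 equal shares of 1/4 among Asgeir, Eirik, Ragna, Hakon.
Asgeir is living and takes 1/4.
Eirik is living and takes 1/4.
Ragna is living and takes 1/4.
Hakon predeceased; the 1/4 allotted to Hakon's branch passes to Hakon's issue by representation.
The 1/4 is divided into 2 equal shares of 1/8 among Trygve, Dagny.
Trygve predeceased; the 1/8 allotted to Trygve's branch passes to Trygve's issue by representation.
The 1/8 is divided into 2 equal shares of 1/16 among Frida, Njord.
Frida is living and takes 1/16.
Njord is living and takes 1/16.
Dagny is living and takes 1/8.

Asgeir 1/4; Dagny 1/8; Eirik 1/4; Frida 1/16; Njord 1/16; Ragna 1/4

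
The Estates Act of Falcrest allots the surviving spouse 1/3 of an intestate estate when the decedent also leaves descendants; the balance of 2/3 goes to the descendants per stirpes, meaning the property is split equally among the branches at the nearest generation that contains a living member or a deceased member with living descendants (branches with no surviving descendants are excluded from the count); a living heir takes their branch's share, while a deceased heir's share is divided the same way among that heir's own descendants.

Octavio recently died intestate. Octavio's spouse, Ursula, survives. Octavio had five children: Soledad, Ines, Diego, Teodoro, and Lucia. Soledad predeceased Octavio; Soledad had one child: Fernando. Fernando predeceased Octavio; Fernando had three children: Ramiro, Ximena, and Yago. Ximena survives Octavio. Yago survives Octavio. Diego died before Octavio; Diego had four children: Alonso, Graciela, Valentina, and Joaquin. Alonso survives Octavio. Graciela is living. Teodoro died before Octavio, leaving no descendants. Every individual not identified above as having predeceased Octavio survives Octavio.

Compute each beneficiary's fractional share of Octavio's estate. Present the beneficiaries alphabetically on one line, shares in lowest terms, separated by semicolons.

Alonso 1/24; Graciela 1/24; Ines 1/6; Joaquin 1/24; Lucia 1/6; Ramiro 1/18; Ursula 1/3; Valentina 1/24; Ximena 1/18; Yago 1/18

Ursula, as surviving spouse, takes 1/3.
The remaining 2/3 passes to Octavio's descendants per stirpes.
Teodoro left no surviving issue, so that branch lapses and is disregarded.
The 2/3 is divided into 4 equal shares of 1/6 among Soledad, Ines, Diego, Lucia.
Soledad predeceased; the 1/6 allotted to Soledad's branch passes to Soledad's issue by representation.
Fernando's line is the sole branch at this level, so the full 1/6 passes to Fernando's issue by representation.
The 1/6 is divided into 3 equal shares of 1/18 among Ramiro, Ximena, Yago.
Ramiro is living and takes 1/18.
Ximena is living and takes 1/18.
Yago is living and takes 1/18.
Ines is living and takes 1/6.
Diego predeceased; the 1/6 allotted to Diego's branch passes to Diego's issue by representation.
The 1/6 is divided into 4 equal shares of 1/24 among Alonso, Graciela, Valentina, Joaquin.
Alonso is living and takes 1/24.
Graciela is living and takes 1/24.
Valentina is living and takes 1/24.
Joaquin is living and takes 1/24.
Lucia is living and takes 1/6.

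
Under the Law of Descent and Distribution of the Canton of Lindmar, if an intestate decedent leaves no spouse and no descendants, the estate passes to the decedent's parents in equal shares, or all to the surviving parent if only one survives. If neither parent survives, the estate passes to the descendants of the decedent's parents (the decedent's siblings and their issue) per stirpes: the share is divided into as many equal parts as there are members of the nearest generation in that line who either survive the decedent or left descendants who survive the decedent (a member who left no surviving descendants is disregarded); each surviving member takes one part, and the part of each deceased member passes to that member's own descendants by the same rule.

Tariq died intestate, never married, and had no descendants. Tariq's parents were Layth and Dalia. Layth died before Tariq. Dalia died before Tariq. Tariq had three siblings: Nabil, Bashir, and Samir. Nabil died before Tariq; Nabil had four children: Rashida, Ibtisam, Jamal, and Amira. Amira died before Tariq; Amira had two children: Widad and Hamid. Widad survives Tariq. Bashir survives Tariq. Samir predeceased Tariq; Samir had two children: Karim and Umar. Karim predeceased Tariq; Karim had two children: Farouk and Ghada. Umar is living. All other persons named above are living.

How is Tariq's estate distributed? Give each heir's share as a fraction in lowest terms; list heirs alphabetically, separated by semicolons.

Neither parent survives and there are no descendants, so the estate passes to Tariq's siblings and their issue per stirpes.
The estate is divided into 3 equal shares of 1/3 among Nabil, Bashir, Samir.
Nabil predeceased; the 1/3 allotted to Nabil's branch passes to Nabil's issue by representation.
The 1/3 is divided into 4 equal shares of 1/12 among Rashida, Ibtisam, Jamal, Amira.
Rashida is living and takes 1/12.
Ibtisam is living and takes 1/12.
Jamal is living and takes 1/12.
Amira predeceased; the 1/12 allotted to Amira's branch passes to Amira's issue by representation.
The 1/12 is divided into 2 equal shares of 1/24 among Widad, Hamid.
Widad is living and takes 1/24.
Hamid is living and takes 1/24.
Bashir is living and takes 1/3.
Samir predeceased; the 1/3 allotted to Samir's branch passes to Samir's issue by representation.
The 1/3 is divided into 2 equal shares of 1/6 among Karim, Umar.
Karim predeceased; the 1/6 allotted to Karim's branch passes to Karim's issue by representation.
The 1/6 is divided into 2 equal shares of 1/12 among Farouk, Ghada.
Farouk is living and takes 1/12.
Ghada is living and takes 1/12.
Umar is living and takes 1/6.

Bashir 1/3; Farouk 1/12; Ghada 1/12; Hamid 1/24; Ibtisam 1/12; Jamal 1/12; Rashida 1/12; Umar 1/6; Widad 1/24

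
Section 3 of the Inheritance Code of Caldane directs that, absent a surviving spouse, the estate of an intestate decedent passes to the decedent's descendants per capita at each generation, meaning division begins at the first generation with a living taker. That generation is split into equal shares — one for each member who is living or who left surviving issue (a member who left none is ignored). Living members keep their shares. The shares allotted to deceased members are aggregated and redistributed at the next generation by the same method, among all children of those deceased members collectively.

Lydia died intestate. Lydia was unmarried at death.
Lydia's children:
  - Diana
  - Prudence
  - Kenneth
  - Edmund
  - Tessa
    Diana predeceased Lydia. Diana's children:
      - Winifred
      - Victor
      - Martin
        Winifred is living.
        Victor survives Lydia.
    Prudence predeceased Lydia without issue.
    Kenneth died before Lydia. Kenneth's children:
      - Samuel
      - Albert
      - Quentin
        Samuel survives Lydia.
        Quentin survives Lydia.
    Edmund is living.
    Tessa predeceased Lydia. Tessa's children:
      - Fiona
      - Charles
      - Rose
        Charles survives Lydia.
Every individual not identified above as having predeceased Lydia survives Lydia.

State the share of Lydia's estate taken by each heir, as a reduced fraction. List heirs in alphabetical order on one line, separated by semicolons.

Albert 1/12; Charles 1/12; Edmund 1/4; Fiona 1/12; Martin 1/12; Quentin 1/12; Rose 1/12; Samuel 1/12; Victor 1/12; Winifred 1/12

There is no surviving spouse, so the entire estate passes to Lydia's descendants per capita at each generation.
At generation 1 (Diana, Kenneth, Edmund, Tessa) there are 4 shares of (1)/4 = 1/4 each.
Living: Edmund — each takes 1/4.
Deceased: Diana, Kenneth, and Tessa. Their combined 3/4 is pooled and carried to generation 2.
At generation 2 (Winifred, Victor, Martin, Samuel, Albert, Quentin, Fiona, Charles, Rose) there are 9 shares of (3/4)/9 = 1/12 each.
Living: Winifred, Victor, Martin, Samuel, Albert, Quentin, Fiona, Charles, and Rose — each takes 1/12.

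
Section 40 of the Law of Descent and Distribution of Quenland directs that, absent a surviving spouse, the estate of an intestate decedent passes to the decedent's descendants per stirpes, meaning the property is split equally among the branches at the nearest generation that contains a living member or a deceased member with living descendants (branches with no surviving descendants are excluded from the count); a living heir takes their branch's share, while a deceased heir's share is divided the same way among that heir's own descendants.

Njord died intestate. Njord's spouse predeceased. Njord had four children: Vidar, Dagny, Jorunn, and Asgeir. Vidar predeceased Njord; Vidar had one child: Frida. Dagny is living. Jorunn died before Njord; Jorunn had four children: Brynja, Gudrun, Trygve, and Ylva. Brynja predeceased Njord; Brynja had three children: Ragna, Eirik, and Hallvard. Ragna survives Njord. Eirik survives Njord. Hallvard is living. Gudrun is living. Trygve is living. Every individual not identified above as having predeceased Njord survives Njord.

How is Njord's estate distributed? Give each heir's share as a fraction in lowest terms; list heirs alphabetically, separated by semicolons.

Asgeir 1/4; Dagny 1/4; Eirik 1/48; Frida 1/4; Gudrun 1/16; Hallvard 1/48; Ragna 1/48; Trygve 1/16; Ylva 1/16

There is no surviving spouse, so the entire estate passes to Njord's descendants per stirpes.
The estate is divided into 4 equal shares of 1/4 among Vidar, Dagny, Jorunn, Asgeir.
Vidar predeceased; the 1/4 allotted to Vidar's branch passes to Vidar's issue by representation.
Frida is the sole taker at this level and receives the full 1/4.
Dagny is living and takes 1/4.
Jorunn predeceased; the 1/4 allotted to Jorunn's branch passes to Jorunn's issue by representation.
The 1/4 is divided into 4 equal shares of 1/16 among Brynja, Gudrun, Trygve, Ylva.
Brynja predeceased; the 1/16 allotted to Brynja's branch passes to Brynja's issue by representation.
The 1/16 is divided into 3 equal shares of 1/48 among Ragna, Eirik, Hallvard.
Ragna is living and takes 1/48.
Eirik is living and takes 1/48.
Hallvard is living and takes 1/48.
Gudrun is living and takes 1/16.
Trygve is living and takes 1/16.
Ylva is living and takes 1/16.
Asgeir is living and takes 1/4.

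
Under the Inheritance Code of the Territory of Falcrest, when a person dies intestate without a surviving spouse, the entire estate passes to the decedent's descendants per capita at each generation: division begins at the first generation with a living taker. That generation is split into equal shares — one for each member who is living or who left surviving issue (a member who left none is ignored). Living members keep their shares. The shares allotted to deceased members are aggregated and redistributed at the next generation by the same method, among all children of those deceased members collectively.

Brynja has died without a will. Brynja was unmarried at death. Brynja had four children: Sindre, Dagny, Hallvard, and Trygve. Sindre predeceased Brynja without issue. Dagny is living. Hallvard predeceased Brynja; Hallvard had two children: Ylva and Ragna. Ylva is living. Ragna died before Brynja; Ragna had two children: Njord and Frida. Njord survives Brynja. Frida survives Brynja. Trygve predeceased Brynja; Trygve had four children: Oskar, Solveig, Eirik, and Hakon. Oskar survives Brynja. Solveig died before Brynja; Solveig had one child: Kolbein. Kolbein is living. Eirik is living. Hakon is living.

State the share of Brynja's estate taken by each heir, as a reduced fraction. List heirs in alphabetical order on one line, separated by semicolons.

Dagny 1/3; Eirik 1/9; Frida 2/27; Hakon 1/9; Kolbein 2/27; Njord 2/27; Oskar 1/9; Ylva 1/9

There is no surviving spouse, so the entire estate passes to Brynja's descendants per capita at each generation.
At generation 1 (Dagny, Hallvard, Trygve) there are 3 shares of (1)/3 = 1/3 each.
Living: Dagny — each takes 1/3.
Deceased: Hallvard and Trygve. Their combined 2/3 is pooled and carried to generation 2.
At generation 2 (Ylva, Ragna, Oskar, Solveig, Eirik, Hakon) there are 6 shares of (2/3)/6 = 1/9 each.
Living: Ylva, Oskar, Eirik, and Hakon — each takes 1/9.
Deceased: Ragna and Solveig. Their combined 2/9 is pooled and carried to generation 3.
At generation 3 (Njord, Frida, Kolbein) there are 3 shares of (2/9)/3 = 2/27 each.
Living: Njord, Frida, and Kolbein — each takes 2/27.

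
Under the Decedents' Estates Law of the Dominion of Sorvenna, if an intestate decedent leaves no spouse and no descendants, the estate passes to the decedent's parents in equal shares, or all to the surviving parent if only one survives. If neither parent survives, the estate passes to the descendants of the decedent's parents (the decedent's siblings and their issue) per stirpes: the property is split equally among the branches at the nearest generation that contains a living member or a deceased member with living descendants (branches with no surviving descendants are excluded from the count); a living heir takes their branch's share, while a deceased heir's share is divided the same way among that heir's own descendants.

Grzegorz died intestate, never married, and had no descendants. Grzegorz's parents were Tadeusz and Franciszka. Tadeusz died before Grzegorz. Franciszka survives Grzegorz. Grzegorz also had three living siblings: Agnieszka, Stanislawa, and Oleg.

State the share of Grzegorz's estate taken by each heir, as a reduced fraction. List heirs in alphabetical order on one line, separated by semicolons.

Only one parent, Franciszka, survives, so Franciszka takes the entire estate. The siblings take nothing because a surviving parent has priority.

Franciszka 1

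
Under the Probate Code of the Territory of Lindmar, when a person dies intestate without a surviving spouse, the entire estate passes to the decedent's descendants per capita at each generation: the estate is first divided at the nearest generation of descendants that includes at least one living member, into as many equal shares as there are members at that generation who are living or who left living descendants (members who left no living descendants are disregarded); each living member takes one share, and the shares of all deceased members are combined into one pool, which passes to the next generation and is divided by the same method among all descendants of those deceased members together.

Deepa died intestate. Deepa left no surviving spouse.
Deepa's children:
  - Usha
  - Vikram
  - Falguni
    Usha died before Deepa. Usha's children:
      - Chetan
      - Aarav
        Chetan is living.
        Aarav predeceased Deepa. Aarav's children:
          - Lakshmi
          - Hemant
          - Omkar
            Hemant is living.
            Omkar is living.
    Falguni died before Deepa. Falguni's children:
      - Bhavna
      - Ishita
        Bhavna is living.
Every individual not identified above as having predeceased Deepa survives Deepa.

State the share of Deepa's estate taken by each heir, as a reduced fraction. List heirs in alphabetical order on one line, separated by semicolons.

There is no surviving spouse, so the entire estate passes to Deepa's descendants per capita at each generation.
At generation 1 (Usha, Vikram, Falguni) there are 3 shares of (1)/3 = 1/3 each.
Living: Vikram — each takes 1/3.
Deceased: Usha and Falguni. Their combined 2/3 is pooled and carried to generation 2.
At generation 2 (Chetan, Aarav, Bhavna, Ishita) there are 4 shares of (2/3)/4 = 1/6 each.
Living: Chetan, Bhavna, and Ishita — each takes 1/6.
Deceased: Aarav. That 1/6 share is carried to generation 3.
At generation 3 (Lakshmi, Hemant, Omkar) there are 3 shares of (1/6)/3 = 1/18 each.
Living: Lakshmi, Hemant, and Omkar — each takes 1/18.

Bhavna 1/6; Chetan 1/6; Hemant 1/18; Ishita 1/6; Lakshmi 1/18; Omkar 1/18; Vikram 1/3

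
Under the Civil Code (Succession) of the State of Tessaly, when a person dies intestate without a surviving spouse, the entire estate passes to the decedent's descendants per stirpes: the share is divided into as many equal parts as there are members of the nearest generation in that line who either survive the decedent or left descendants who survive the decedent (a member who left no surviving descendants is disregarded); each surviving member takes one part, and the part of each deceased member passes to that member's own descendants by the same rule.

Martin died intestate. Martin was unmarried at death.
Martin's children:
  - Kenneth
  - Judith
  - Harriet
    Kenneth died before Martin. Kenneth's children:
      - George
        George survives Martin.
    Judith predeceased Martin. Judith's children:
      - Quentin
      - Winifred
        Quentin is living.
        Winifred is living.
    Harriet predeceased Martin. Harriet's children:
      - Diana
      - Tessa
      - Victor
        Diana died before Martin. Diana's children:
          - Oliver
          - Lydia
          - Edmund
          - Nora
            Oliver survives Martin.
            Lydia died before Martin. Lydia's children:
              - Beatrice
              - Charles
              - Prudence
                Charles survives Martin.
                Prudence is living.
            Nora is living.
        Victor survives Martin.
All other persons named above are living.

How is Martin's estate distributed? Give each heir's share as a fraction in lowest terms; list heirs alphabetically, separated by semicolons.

There is no surviving spouse, so the entire estate passes to Martin's descendants per stirpes.
The estate is divided into 3 equal shares of 1/3 among Kenneth, Judith, Harriet.
Kenneth predeceased; the 1/3 allotted to Kenneth's branch passes to Kenneth's issue by representation.
George is the sole taker at this level and receives the full 1/3.
Judith predeceased; the 1/3 allotted to Judith's branch passes to Judith's issue by representation.
The 1/3 is divided into 2 equal shares of 1/6 among Quentin, Winifred.
Quentin is living and takes 1/6.
Winifred is living and takes 1/6.
Harriet predeceased; the 1/3 allotted to Harriet's branch passes to Harriet's issue by representation.
The 1/3 is divided into 3 equal shares of 1/9 among Diana, Tessa, Victor.
Diana predeceased; the 1/9 allotted to Diana's branch passes to Diana's issue by representation.
The 1/9 is divided into 4 equal shares of 1/36 among Oliver, Lydia, Edmund, Nora.
Oliver is living and takes 1/36.
Lydia predeceased; the 1/36 allotted to Lydia's branch passes to Lydia's issue by representation.
The 1/36 is divided into 3 equal shares of 1/108 among Beatrice, Charles, Prudence.
Beatrice is living and takes 1/108.
Charles is living and takes 1/108.
Prudence is living and takes 1/108.
Edmund is living and takes 1/36.
Nora is living and takes 1/36.
Tessa is living and takes 1/9.
Victor is living and takes 1/9.

Beatrice 1/108; Charles 1/108; Edmund 1/36; George 1/3; Nora 1/36; Oliver 1/36; Prudence 1/108; Quentin 1/6; Tessa 1/9; Victor 1/9; Winifred 1/6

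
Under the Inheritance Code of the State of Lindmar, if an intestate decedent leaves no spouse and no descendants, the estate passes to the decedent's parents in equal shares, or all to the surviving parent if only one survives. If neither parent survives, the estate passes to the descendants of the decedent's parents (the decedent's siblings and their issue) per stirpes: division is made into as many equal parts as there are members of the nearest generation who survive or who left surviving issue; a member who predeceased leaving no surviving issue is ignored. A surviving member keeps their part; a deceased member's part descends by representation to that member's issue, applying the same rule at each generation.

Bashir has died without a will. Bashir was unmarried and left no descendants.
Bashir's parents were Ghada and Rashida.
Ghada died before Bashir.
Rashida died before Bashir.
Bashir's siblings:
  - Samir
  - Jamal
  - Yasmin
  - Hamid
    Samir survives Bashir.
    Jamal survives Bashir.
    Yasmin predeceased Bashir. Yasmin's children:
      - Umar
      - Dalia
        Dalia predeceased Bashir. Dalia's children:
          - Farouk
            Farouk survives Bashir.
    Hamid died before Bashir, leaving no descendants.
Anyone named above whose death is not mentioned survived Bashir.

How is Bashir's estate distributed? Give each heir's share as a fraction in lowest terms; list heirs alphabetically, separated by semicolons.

Neither parent survives and there are no descendants, so the estate passes to Bashir's siblings and their issue per stirpes.
Hamid left no surviving issue, so that branch lapses and is disregarded.
The estate is divided into 3 equal shares of 1/3 among Samir, Jamal, Yasmin.
Samir is living and takes 1/3.
Jamal is living and takes 1/3.
Yasmin predeceased; the 1/3 allotted to Yasmin's branch passes to Yasmin's issue by representation.
The 1/3 is divided into 2 equal shares of 1/6 among Umar, Dalia.
Umar is living and takes 1/6.
Dalia predeceased; the 1/6 allotted to Dalia's branch passes to Dalia's issue by representation.
Farouk is the sole taker at this level and receives the full 1/6.

Farouk 1/6; Jamal 1/3; Samir 1/3; Umar 1/6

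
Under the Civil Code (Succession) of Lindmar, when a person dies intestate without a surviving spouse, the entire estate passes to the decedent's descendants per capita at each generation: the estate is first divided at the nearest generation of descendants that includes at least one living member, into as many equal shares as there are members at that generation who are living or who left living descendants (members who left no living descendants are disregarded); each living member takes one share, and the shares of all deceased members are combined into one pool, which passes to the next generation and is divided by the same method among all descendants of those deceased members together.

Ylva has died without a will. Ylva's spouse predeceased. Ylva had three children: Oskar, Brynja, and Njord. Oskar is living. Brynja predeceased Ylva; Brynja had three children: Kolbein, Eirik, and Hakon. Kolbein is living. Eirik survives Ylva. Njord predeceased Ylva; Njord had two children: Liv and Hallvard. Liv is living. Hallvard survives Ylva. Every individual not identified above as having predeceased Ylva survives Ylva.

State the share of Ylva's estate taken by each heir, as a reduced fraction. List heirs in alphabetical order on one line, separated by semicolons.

There is no surviving spouse, so the entire estate passes to Ylva's descendants per capita at each generation.
At generation 1 (Oskar, Brynja, Njord) there are 3 shares of (1)/3 = 1/3 each.
Living: Oskar — each takes 1/3.
Deceased: Brynja and Njord. Their combined 2/3 is pooled and carried to generation 2.
At generation 2 (Kolbein, Eirik, Hakon, Liv, Hallvard) there are 5 shares of (2/3)/5 = 2/15 each.
Living: Kolbein, Eirik, Hakon, Liv, and Hallvard — each takes 2/15.

Eirik 2/15; Hakon 2/15; Hallvard 2/15; Kolbein 2/15; Liv 2/15; Oskar 1/3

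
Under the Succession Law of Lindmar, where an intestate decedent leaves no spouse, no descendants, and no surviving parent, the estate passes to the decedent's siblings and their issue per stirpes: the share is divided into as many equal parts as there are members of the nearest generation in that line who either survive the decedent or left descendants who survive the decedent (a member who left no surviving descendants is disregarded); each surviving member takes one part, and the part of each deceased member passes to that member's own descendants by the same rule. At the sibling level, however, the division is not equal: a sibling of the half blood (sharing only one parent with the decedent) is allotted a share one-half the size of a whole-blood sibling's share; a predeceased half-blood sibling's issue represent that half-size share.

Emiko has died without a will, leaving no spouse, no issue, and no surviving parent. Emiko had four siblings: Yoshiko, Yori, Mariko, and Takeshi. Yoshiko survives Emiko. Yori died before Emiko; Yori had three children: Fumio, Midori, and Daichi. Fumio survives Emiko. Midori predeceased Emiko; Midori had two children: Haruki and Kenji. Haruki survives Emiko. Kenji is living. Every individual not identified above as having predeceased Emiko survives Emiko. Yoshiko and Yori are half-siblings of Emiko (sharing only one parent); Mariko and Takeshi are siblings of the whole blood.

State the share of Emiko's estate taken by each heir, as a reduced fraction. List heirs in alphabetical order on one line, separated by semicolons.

Daichi 1/18; Fumio 1/18; Haruki 1/36; Kenji 1/36; Mariko 1/3; Takeshi 1/3; Yoshiko 1/6

No spouse, descendants, or parent survives, so the estate passes to Emiko's siblings per stirpes.
Half-blood siblings count for one-half the weight of whole-blood siblings at the initial division.
Dividing 1 in proportion to weights (total weight 3): Yoshiko (weight 1/2) → 1/6; Yori (weight 1/2) → 1/6; Mariko (weight 1) → 1/3; Takeshi (weight 1) → 1/3.
Yoshiko is living and takes 1/6.
Yori predeceased; the 1/6 allotted to Yori's branch passes to Yori's issue by representation.
The 1/6 is divided into 3 equal shares of 1/18 among Fumio, Midori, Daichi.
Fumio is living and takes 1/18.
Midori predeceased; the 1/18 allotted to Midori's branch passes to Midori's issue by representation.
The 1/18 is divided into 2 equal shares of 1/36 among Haruki, Kenji.
Haruki is living and takes 1/36.
Kenji is living and takes 1/36.
Daichi is living and takes 1/18.
Mariko is living and takes 1/3.
Takeshi is living and takes 1/3.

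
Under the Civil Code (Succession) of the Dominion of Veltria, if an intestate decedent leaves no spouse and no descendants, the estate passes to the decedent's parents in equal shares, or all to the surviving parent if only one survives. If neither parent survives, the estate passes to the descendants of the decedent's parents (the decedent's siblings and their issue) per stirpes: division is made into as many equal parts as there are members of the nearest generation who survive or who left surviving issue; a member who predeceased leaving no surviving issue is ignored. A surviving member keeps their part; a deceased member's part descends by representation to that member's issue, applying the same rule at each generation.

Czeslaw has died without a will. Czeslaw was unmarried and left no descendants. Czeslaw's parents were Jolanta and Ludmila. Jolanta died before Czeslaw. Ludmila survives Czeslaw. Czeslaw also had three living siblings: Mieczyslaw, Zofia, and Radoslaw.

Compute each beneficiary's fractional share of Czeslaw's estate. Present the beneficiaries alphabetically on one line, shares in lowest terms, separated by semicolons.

Ludmila 1

Only one parent, Ludmila, survives, so Ludmila takes the entire estate. The siblings take nothing because a surviving parent has priority.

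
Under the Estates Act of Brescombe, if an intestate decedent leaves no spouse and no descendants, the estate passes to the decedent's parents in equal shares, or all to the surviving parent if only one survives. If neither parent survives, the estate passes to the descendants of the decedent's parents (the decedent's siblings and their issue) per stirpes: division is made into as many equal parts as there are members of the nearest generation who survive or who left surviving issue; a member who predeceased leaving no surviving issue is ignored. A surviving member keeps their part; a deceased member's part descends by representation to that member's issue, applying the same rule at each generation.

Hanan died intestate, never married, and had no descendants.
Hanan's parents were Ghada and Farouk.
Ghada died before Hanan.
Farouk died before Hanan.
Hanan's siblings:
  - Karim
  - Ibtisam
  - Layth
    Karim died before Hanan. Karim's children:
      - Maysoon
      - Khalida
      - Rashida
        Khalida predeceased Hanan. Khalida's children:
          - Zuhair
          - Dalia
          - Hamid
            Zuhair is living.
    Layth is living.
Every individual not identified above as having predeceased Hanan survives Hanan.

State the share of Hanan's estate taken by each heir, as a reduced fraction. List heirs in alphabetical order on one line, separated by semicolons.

Neither parent survives and there are no descendants, so the estate passes to Hanan's siblings and their issue per stirpes.
The estate is divided into 3 equal shares of 1/3 among Karim, Ibtisam, Layth.
Karim predeceased; the 1/3 allotted to Karim's branch passes to Karim's issue by representation.
The 1/3 is divided into 3 equal shares of 1/9 among Maysoon, Khalida, Rashida.
Maysoon is living and takes 1/9.
Khalida predeceased; the 1/9 allotted to Khalida's branch passes to Khalida's issue by representation.
The 1/9 is divided into 3 equal shares of 1/27 among Zuhair, Dalia, Hamid.
Zuhair is living and takes 1/27.
Dalia is living and takes 1/27.
Hamid is living and takes 1/27.
Rashida is living and takes 1/9.
Ibtisam is living and takes 1/3.
Layth is living and takes 1/3.

Dalia 1/27; Hamid 1/27; Ibtisam 1/3; Layth 1/3; Maysoon 1/9; Rashida 1/9; Zuhair 1/27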